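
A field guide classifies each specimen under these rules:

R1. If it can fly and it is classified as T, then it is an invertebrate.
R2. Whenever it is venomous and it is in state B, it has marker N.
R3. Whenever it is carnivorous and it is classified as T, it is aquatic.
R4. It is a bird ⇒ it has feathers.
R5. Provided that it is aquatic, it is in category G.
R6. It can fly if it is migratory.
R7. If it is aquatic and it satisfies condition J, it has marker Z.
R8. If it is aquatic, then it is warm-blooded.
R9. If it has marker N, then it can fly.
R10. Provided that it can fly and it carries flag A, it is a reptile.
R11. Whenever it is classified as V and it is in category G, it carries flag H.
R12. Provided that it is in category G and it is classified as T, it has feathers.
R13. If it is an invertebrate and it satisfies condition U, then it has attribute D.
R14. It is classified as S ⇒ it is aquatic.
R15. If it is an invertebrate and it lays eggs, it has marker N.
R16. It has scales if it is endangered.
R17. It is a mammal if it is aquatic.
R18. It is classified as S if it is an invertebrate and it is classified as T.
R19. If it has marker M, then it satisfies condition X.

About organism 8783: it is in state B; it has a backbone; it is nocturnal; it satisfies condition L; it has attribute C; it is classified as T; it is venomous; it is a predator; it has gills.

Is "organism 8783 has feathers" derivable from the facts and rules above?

By R2 (it is venomous, it is in state B): it has marker N.
By R9 (it has marker N): it can fly.
By R1 (it can fly, it is classified as T): it is an invertebrate.
By R18 (it is an invertebrate, it is classified as T): it is classified as S.
By R14 (it is classified as S): it is aquatic.
By R5 (it is aquatic): it is in category G.
By R12 (it is in category G, it is classified as T): it has feathers.

Yes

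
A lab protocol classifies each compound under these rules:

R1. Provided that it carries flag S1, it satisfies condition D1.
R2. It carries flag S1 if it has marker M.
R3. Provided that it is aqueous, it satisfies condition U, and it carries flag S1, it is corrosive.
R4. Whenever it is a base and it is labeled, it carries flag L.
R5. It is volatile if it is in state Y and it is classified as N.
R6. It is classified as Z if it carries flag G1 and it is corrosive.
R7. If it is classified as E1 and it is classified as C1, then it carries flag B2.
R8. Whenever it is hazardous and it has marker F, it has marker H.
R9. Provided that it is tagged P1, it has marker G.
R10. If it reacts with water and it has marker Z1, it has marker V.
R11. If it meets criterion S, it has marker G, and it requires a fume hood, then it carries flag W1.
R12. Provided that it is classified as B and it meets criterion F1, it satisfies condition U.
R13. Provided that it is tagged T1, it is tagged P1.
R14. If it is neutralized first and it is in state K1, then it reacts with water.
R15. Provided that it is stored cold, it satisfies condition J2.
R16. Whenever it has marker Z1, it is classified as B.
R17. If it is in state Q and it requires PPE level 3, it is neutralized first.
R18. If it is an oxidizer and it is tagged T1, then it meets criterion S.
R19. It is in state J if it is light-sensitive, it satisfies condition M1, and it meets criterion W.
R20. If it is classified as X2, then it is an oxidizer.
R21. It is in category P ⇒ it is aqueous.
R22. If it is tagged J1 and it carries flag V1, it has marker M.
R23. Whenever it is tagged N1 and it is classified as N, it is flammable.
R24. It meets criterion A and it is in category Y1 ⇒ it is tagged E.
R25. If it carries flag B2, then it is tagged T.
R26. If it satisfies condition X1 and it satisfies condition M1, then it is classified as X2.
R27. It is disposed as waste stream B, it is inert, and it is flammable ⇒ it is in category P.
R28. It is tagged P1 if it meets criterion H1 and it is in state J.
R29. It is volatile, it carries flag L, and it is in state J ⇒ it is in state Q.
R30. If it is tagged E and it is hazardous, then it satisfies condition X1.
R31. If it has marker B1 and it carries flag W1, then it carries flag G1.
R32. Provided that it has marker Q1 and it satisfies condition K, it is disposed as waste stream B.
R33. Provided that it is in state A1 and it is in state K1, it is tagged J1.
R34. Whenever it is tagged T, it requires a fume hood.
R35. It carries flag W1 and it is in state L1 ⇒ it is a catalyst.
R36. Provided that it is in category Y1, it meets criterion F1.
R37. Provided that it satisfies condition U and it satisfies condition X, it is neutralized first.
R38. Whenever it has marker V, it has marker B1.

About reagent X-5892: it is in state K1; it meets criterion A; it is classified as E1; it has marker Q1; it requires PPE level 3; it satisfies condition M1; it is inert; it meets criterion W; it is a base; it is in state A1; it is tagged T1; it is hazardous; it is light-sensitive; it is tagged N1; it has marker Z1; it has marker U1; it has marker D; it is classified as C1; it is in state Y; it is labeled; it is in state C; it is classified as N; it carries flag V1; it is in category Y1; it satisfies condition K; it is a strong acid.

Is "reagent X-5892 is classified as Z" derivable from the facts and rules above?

By R4 (it is a base, it is labeled): it carries flag L.
By R5 (it is in state Y, it is classified as N): it is volatile.
By R7 (it is classified as E1, it is classified as C1): it carries flag B2.
By R13 (it is tagged T1): it is tagged P1.
By R16 (it has marker Z1): it is classified as B.
By R19 (it is light-sensitive, it satisfies condition M1, it meets criterion W): it is in state J.
By R23 (it is tagged N1, it is classified as N): it is flammable.
By R24 (it meets criterion A, it is in category Y1): it is tagged E.
By R25 (it carries flag B2): it is tagged T.
By R29 (it is volatile, it carries flag L, it is in state J): it is in state Q.
By R30 (it is tagged E, it is hazardous): it satisfies condition X1.
By R32 (it has marker Q1, it satisfies condition K): it is disposed as waste stream B.
By R33 (it is in state A1, it is in state K1): it is tagged J1.
By R34 (it is tagged T): it requires a fume hood.
By R36 (it is in category Y1): it meets criterion F1.
By R9 (it is tagged P1): it has marker G.
By R12 (it is classified as B, it meets criterion F1): it satisfies condition U.
By R17 (it is in state Q, it requires PPE level 3): it is neutralized first.
By R22 (it is tagged J1, it carries flag V1): it has marker M.
By R26 (it satisfies condition X1, it satisfies condition M1): it is classified as X2.
By R27 (it is disposed as waste stream B, it is inert, it is flammable): it is in category P.
By R2 (it has marker M): it carries flag S1.
By R14 (it is neutralized first, it is in state K1): it reacts with water.
By R20 (it is classified as X2): it is an oxidizer.
By R21 (it is in category P): it is aqueous.
By R3 (it is aqueous, it satisfies condition U, it carries flag S1): it is corrosive.
By R10 (it reacts with water, it has marker Z1): it has marker V.
By R18 (it is an oxidizer, it is tagged T1): it meets criterion S.
By R38 (it has marker V): it has marker B1.
By R11 (it meets criterion S, it has marker G, it requires a fume hood): it carries flag W1.
By R31 (it has marker B1, it carries flag W1): it carries flag G1.
By R6 (it carries flag G1, it is corrosive): it is classified as Z.

Yes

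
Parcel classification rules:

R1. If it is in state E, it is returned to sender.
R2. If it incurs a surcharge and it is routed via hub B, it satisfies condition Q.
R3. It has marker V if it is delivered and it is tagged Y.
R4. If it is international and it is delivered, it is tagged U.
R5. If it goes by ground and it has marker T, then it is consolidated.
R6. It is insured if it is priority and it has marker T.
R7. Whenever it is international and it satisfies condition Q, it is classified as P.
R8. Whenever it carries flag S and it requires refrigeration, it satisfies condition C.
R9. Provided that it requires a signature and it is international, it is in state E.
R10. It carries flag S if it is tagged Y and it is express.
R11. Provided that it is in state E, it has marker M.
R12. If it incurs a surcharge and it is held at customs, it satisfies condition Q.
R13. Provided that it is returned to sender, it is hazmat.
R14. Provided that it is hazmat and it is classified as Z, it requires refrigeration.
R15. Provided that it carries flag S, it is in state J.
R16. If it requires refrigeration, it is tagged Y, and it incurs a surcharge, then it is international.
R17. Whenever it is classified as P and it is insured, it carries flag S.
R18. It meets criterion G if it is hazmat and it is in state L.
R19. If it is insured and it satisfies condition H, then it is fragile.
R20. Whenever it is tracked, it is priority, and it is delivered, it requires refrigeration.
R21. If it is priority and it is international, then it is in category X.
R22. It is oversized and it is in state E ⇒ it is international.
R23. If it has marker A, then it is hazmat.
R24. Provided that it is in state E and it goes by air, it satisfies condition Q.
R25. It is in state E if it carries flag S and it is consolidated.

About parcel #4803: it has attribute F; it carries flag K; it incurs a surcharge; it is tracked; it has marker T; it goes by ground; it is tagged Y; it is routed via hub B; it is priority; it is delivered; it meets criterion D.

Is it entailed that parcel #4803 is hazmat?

Yes

By R2 (it incurs a surcharge, it is routed via hub B): it satisfies condition Q.
By R5 (it goes by ground, it has marker T): it is consolidated.
By R6 (it is priority, it has marker T): it is insured.
By R20 (it is tracked, it is priority, it is delivered): it requires refrigeration.
By R16 (it requires refrigeration, it is tagged Y, it incurs a surcharge): it is international.
By R7 (it is international, it satisfies condition Q): it is classified as P.
By R17 (it is classified as P, it is insured): it carries flag S.
By R25 (it carries flag S, it is consolidated): it is in state E.
By R1 (it is in state E): it is returned to sender.
By R13 (it is returned to sender): it is hazmat.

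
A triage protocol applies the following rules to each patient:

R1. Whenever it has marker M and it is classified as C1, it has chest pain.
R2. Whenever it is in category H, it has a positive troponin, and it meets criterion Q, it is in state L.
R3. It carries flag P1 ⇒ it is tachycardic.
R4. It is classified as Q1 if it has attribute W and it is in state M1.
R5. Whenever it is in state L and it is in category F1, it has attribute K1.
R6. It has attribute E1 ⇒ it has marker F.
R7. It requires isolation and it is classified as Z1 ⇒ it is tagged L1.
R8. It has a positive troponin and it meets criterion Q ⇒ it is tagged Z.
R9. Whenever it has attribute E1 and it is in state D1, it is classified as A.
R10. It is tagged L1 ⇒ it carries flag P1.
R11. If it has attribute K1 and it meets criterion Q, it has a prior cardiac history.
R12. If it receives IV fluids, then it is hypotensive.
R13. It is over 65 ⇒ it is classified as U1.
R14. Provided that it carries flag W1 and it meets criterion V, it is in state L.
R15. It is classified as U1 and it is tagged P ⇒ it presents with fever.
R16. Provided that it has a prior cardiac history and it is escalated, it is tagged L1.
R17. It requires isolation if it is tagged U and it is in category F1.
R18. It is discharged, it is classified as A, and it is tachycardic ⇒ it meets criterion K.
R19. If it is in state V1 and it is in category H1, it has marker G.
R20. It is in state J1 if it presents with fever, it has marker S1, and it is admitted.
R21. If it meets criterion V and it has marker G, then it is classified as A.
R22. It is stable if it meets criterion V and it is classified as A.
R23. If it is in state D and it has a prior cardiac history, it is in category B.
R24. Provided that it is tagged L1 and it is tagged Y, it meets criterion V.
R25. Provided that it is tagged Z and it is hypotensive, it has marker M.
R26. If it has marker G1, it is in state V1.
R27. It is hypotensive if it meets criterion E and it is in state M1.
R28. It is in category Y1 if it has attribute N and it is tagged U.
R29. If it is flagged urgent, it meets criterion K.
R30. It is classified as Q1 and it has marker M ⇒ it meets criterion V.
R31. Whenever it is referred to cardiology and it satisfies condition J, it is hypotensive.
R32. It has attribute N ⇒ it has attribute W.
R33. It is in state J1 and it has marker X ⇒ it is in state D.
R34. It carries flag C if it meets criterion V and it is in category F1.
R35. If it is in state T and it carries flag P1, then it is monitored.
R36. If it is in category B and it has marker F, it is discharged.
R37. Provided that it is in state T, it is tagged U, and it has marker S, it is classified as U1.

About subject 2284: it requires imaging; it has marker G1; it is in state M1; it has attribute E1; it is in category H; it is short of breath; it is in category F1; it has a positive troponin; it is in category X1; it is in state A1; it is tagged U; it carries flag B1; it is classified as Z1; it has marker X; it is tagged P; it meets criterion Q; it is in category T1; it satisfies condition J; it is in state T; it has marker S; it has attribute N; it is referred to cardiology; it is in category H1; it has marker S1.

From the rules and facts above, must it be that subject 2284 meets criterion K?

Forward chaining from the given facts derives: is in state L, has attribute K1, has marker F, is tagged Z, has a prior cardiac history, requires isolation, is in state V1, is in category Y1, is hypotensive, has attribute W, is classified as U1, is classified as Q1, is tagged L1, carries flag P1, presents with fever, has marker G, has marker M, meets criterion V, carries flag C, is monitored, is tachycardic, is classified as A, is stable.
Rules concluding "it meets criterion K": R18 needs "it is discharged"; R29 needs "it is flagged urgent" — none of these are established.

No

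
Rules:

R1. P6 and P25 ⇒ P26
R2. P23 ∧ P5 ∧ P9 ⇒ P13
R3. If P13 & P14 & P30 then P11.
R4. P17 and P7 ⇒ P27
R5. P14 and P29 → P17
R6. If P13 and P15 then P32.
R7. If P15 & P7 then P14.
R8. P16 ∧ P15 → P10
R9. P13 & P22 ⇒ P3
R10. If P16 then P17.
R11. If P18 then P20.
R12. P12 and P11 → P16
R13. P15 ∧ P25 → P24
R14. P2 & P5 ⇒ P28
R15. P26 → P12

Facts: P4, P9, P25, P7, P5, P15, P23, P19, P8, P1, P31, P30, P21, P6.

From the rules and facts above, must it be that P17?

P26  (by R1: P6, P25)
P13  (by R2: P23, P5, P9)
P14  (by R7: P15, P7)
P12  (by R15: P26)
P11  (by R3: P13, P14, P30)
P16  (by R12: P12, P11)
P17  (by R10: P16)

Yes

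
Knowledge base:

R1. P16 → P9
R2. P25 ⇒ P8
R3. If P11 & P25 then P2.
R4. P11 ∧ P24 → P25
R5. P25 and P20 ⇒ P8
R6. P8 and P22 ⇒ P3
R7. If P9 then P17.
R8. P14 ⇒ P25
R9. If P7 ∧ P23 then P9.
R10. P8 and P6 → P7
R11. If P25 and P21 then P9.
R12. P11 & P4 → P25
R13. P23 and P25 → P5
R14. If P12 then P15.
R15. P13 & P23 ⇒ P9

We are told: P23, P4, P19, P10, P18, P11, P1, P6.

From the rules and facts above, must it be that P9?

Yes

P25  (by R12: P11, P4)
P8  (by R2: P25)
P7  (by R10: P8, P6)
P9  (by R9: P7, P23)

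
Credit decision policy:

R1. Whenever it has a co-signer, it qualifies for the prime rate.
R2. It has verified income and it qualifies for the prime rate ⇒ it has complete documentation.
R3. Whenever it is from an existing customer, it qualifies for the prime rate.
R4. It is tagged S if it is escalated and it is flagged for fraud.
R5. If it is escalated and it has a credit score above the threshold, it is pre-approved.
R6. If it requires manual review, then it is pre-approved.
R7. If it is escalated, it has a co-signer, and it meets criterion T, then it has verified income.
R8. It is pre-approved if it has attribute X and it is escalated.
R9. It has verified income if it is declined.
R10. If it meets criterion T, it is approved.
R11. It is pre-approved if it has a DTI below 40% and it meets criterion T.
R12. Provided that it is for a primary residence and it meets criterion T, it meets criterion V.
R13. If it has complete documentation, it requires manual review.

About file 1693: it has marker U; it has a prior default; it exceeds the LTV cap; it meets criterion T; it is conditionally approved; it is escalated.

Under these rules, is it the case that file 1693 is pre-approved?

Forward chaining from the given facts derives: is approved.
Rules concluding "it is pre-approved": R5 needs "it has a credit score above the threshold"; R6 needs "it requires manual review"; R8 needs "it has attribute X"; R11 needs "it has a DTI below 40%" — none of these are established.

No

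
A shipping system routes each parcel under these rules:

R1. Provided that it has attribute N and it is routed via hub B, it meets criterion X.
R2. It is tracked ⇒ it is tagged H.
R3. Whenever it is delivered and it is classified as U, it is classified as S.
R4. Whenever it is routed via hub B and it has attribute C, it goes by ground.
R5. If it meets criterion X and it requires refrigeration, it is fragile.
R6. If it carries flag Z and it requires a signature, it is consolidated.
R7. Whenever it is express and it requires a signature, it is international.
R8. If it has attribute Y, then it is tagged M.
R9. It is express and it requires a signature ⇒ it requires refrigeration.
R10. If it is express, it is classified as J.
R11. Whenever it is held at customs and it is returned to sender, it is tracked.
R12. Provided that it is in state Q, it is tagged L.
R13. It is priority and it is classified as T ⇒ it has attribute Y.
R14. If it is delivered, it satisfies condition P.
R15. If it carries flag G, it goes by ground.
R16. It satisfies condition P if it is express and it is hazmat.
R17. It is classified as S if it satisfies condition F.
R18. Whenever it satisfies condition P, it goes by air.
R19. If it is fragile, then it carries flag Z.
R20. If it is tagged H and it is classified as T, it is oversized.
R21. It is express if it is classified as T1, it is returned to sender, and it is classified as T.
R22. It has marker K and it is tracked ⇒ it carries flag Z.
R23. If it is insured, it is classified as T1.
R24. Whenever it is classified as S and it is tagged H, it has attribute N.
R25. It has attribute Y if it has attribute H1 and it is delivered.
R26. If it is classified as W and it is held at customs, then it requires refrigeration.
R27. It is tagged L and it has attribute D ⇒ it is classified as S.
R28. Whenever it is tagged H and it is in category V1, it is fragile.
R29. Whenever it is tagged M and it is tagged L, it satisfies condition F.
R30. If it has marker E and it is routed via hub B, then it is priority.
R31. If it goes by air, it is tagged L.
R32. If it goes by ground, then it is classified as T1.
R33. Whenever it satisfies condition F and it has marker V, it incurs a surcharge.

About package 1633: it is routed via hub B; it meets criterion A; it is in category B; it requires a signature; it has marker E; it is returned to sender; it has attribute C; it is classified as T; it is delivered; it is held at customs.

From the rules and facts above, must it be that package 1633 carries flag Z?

By R4 (it is routed via hub B, it has attribute C): it goes by ground.
By R11 (it is held at customs, it is returned to sender): it is tracked.
By R14 (it is delivered): it satisfies condition P.
By R18 (it satisfies condition P): it goes by air.
By R30 (it has marker E, it is routed via hub B): it is priority.
By R31 (it goes by air): it is tagged L.
By R32 (it goes by ground): it is classified as T1.
By R2 (it is tracked): it is tagged H.
By R13 (it is priority, it is classified as T): it has attribute Y.
By R21 (it is classified as T1, it is returned to sender, it is classified as T): it is express.
By R8 (it has attribute Y): it is tagged M.
By R9 (it is express, it requires a signature): it requires refrigeration.
By R29 (it is tagged M, it is tagged L): it satisfies condition F.
By R17 (it satisfies condition F): it is classified as S.
By R24 (it is classified as S, it is tagged H): it has attribute N.
By R1 (it has attribute N, it is routed via hub B): it meets criterion X.
By R5 (it meets criterion X, it requires refrigeration): it is fragile.
By R19 (it is fragile): it carries flag Z.

Yes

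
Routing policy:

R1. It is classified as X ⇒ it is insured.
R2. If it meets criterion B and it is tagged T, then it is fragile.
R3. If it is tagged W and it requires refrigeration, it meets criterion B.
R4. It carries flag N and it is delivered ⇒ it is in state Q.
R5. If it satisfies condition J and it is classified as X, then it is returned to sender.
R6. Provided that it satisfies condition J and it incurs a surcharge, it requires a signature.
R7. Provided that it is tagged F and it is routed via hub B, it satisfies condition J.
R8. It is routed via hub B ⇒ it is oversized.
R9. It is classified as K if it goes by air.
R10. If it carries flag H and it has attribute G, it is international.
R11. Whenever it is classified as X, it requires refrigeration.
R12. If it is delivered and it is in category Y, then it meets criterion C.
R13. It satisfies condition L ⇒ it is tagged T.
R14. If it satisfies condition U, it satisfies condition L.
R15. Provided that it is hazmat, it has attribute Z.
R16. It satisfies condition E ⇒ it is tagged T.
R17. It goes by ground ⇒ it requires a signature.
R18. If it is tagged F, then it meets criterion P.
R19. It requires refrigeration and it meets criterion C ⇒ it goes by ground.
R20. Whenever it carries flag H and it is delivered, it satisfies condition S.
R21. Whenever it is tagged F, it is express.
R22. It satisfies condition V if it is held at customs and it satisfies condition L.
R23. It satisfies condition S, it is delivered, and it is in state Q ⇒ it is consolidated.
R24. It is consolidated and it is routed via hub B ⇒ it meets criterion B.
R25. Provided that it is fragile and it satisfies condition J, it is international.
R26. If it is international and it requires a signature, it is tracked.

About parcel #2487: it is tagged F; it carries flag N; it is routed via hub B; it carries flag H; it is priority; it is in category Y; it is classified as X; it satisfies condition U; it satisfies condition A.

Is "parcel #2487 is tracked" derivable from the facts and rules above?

Forward chaining from the given facts derives: is insured, satisfies condition J, is oversized, requires refrigeration, satisfies condition L, meets criterion P, is express, is returned to sender, is tagged T.
The only rule concluding "it is tracked" is R26, which needs "it is international"; that is never established.

No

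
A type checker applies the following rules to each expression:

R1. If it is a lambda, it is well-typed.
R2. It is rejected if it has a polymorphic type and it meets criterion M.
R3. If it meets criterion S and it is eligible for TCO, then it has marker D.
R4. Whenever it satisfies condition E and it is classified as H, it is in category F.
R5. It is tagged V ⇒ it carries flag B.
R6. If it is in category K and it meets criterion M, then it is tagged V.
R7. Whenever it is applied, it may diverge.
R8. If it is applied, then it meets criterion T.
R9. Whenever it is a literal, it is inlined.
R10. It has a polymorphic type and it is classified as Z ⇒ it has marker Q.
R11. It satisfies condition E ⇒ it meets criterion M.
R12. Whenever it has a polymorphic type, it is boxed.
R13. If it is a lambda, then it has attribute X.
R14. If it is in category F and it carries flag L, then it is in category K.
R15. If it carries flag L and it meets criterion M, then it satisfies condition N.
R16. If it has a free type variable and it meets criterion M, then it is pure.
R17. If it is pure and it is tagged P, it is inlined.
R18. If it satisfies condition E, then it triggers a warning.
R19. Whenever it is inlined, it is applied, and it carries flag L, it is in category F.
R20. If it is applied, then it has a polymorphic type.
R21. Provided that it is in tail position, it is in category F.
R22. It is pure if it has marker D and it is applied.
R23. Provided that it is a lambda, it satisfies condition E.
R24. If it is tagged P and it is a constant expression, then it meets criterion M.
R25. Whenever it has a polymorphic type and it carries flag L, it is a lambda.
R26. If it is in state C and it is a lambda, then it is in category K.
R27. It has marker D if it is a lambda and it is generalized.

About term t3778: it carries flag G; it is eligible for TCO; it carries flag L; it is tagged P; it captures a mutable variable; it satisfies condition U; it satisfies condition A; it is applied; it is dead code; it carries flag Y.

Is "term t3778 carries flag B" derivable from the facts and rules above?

Forward chaining from the given facts derives: may diverge, meets criterion T, has a polymorphic type, is a lambda, is well-typed, is boxed, has attribute X, satisfies condition E, meets criterion M, satisfies condition N, triggers a warning, is rejected.
The only rule concluding "it carries flag B" is R5, which needs "it is tagged V"; that is never established.

No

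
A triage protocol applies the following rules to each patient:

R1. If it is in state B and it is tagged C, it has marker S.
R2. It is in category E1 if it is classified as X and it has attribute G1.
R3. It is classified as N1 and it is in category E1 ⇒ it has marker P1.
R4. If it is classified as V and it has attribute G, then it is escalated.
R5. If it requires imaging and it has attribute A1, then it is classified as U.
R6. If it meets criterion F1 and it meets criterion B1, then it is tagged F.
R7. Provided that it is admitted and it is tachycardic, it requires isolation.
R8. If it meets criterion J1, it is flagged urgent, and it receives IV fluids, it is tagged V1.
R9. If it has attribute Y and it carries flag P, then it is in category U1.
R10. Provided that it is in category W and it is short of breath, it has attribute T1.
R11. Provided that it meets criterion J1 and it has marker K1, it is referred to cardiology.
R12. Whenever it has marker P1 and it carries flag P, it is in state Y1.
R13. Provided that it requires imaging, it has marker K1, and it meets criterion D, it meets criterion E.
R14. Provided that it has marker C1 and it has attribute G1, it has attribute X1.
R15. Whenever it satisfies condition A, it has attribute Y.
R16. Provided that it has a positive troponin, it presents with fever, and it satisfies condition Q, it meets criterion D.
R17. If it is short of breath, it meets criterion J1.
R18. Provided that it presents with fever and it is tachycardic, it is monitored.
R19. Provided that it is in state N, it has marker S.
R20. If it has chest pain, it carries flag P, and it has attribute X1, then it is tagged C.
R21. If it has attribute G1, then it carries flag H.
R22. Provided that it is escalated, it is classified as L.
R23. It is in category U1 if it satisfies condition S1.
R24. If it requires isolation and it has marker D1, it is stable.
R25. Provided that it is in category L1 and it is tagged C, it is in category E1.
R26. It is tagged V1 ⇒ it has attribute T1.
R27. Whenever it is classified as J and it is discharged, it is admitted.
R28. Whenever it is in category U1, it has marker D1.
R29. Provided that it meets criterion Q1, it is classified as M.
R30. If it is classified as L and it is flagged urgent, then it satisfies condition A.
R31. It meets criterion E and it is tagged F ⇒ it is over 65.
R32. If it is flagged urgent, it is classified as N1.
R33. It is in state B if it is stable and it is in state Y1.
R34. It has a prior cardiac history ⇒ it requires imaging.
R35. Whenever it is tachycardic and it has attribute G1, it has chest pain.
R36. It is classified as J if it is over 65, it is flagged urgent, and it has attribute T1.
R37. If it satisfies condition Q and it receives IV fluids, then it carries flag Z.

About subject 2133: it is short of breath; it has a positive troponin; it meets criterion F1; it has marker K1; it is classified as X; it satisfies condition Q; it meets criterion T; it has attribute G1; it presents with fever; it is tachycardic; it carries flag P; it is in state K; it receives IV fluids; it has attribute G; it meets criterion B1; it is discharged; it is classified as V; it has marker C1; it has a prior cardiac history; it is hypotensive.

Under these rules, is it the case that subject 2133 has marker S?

No

Forward chaining from the given facts derives: is in category E1, is escalated, is tagged F, has attribute X1, meets criterion D, meets criterion J1, is monitored, carries flag H, is classified as L, requires imaging, has chest pain, carries flag Z, is referred to cardiology, meets criterion E, is tagged C, is over 65.
Rules concluding "it has marker S": R1 needs "it is in state B"; R19 needs "it is in state N" — none of these are established.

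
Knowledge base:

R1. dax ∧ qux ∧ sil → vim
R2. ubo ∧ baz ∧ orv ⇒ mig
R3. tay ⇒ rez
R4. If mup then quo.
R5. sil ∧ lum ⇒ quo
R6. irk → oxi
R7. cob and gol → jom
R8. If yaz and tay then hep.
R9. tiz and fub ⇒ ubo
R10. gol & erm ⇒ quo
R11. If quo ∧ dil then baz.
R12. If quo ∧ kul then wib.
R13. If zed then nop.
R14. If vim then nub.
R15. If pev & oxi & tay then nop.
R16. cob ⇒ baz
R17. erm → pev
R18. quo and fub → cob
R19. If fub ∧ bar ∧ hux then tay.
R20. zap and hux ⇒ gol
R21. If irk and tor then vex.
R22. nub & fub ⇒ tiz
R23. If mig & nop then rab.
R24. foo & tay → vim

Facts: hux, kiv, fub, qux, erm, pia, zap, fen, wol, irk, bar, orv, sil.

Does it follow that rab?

Forward chaining from the given facts derives: oxi, pev, tay, gol, rez, quo, nop, cob, jom, baz.
The only rule concluding rab is R23, which needs mig; that is never established.

No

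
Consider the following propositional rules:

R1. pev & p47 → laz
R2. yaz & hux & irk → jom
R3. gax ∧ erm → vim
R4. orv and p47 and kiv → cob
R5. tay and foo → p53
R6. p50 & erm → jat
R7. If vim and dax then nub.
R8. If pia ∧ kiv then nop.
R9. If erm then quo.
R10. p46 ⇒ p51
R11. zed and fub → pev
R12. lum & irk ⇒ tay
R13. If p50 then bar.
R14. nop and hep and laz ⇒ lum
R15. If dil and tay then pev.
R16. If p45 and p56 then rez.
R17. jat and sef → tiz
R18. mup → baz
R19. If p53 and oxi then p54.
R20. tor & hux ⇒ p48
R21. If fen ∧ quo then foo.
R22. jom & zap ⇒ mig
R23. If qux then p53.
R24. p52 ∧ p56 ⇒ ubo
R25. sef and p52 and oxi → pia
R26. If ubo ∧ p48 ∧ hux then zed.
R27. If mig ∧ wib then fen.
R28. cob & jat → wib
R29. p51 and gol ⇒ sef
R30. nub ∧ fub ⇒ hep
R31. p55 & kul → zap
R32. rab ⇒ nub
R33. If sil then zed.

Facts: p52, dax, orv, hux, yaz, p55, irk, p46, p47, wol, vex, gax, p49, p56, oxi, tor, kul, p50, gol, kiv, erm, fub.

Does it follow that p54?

Yes

jom  (by R2: yaz, hux, irk)
vim  (by R3: gax, erm)
cob  (by R4: orv, p47, kiv)
jat  (by R6: p50, erm)
nub  (by R7: vim, dax)
quo  (by R9: erm)
p51  (by R10: p46)
p48  (by R20: tor, hux)
ubo  (by R24: p52, p56)
zed  (by R26: ubo, p48, hux)
wib  (by R28: cob, jat)
sef  (by R29: p51, gol)
hep  (by R30: nub, fub)
zap  (by R31: p55, kul)
pev  (by R11: zed, fub)
mig  (by R22: jom, zap)
pia  (by R25: sef, p52, oxi)
fen  (by R27: mig, wib)
laz  (by R1: pev, p47)
nop  (by R8: pia, kiv)
lum  (by R14: nop, hep, laz)
foo  (by R21: fen, quo)
tay  (by R12: lum, irk)
p53  (by R5: tay, foo)
p54  (by R19: p53, oxi)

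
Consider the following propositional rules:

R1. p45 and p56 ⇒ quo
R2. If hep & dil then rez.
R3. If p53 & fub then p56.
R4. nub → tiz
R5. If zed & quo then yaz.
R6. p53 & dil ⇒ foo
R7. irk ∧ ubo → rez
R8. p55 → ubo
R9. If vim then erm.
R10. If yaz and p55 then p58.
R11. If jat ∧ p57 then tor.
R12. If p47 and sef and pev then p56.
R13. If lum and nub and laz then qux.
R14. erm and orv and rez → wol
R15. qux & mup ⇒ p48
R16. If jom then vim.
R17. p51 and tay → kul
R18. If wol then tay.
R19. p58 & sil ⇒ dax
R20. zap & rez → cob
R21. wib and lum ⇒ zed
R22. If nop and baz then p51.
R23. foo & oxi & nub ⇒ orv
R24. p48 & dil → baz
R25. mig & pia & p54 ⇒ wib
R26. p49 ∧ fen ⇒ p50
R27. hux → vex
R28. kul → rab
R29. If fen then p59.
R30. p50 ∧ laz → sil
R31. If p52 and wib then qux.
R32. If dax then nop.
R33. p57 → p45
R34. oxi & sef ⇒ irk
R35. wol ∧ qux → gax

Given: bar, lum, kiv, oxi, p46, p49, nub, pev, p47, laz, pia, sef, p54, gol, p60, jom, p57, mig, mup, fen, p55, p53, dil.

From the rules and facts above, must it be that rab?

foo  (by R6: p53, dil)
ubo  (by R8: p55)
p56  (by R12: p47, sef, pev)
qux  (by R13: lum, nub, laz)
p48  (by R15: qux, mup)
vim  (by R16: jom)
orv  (by R23: foo, oxi, nub)
baz  (by R24: p48, dil)
wib  (by R25: mig, pia, p54)
p50  (by R26: p49, fen)
sil  (by R30: p50, laz)
p45  (by R33: p57)
irk  (by R34: oxi, sef)
quo  (by R1: p45, p56)
rez  (by R7: irk, ubo)
erm  (by R9: vim)
wol  (by R14: erm, orv, rez)
tay  (by R18: wol)
zed  (by R21: wib, lum)
yaz  (by R5: zed, quo)
p58  (by R10: yaz, p55)
dax  (by R19: p58, sil)
nop  (by R32: dax)
p51  (by R22: nop, baz)
kul  (by R17: p51, tay)
rab  (by R28: kul)

Yes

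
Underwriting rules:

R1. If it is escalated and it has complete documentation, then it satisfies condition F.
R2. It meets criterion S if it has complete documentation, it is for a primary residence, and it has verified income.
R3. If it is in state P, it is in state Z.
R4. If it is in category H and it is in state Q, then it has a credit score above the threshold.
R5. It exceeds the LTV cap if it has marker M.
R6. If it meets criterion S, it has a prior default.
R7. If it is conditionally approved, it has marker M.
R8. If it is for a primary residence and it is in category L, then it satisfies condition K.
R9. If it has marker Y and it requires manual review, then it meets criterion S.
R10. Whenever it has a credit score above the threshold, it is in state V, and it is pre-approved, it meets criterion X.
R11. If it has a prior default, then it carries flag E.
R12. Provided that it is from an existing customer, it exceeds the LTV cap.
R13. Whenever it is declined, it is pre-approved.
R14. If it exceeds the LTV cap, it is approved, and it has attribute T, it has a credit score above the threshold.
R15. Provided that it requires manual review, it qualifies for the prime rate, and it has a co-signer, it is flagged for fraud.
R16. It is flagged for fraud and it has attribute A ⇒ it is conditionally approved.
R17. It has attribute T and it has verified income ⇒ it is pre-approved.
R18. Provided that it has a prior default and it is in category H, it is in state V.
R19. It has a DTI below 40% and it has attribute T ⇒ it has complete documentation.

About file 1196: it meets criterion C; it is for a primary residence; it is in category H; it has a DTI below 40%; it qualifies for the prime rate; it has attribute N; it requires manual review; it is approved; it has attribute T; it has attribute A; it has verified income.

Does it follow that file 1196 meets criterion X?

No

Forward chaining from the given facts derives: is pre-approved, has complete documentation, meets criterion S, has a prior default, carries flag E, is in state V.
The only rule concluding "it meets criterion X" is R10, which needs "it has a credit score above the threshold"; that is never established.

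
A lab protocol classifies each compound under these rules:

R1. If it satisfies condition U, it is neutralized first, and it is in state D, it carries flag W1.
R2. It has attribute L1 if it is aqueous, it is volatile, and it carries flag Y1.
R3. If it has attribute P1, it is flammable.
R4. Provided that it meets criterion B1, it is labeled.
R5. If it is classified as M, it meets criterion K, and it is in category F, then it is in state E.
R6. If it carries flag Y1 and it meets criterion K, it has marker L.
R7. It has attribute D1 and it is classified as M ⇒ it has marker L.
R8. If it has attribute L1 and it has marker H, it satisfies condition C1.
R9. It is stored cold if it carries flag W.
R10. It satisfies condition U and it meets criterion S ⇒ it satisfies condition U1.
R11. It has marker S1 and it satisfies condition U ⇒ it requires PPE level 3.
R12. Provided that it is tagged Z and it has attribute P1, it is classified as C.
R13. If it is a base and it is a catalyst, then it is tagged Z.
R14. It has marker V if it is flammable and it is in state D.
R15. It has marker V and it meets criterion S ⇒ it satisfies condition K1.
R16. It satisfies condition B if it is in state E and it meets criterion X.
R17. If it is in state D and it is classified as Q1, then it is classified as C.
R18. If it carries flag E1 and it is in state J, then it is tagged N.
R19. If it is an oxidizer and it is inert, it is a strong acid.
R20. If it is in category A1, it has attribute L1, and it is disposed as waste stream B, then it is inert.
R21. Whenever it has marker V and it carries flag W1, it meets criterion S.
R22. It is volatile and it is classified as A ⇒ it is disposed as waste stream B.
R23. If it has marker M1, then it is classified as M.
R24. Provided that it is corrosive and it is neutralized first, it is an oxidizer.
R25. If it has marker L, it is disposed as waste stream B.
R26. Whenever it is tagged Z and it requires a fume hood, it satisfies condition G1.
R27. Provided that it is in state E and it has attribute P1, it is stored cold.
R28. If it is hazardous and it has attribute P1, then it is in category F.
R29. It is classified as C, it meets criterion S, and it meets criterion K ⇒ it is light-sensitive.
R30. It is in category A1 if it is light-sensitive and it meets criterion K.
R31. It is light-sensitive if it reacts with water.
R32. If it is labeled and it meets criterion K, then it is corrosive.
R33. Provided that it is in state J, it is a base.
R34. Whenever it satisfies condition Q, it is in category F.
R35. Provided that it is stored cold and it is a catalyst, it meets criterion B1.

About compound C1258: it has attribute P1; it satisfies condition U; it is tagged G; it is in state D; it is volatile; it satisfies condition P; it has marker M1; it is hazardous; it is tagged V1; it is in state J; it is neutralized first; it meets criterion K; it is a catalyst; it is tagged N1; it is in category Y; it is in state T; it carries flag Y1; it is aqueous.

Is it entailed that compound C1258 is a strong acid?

By R1 (it satisfies condition U, it is neutralized first, it is in state D): it carries flag W1.
By R2 (it is aqueous, it is volatile, it carries flag Y1): it has attribute L1.
By R3 (it has attribute P1): it is flammable.
By R6 (it carries flag Y1, it meets criterion K): it has marker L.
By R14 (it is flammable, it is in state D): it has marker V.
By R21 (it has marker V, it carries flag W1): it meets criterion S.
By R23 (it has marker M1): it is classified as M.
By R25 (it has marker L): it is disposed as waste stream B.
By R28 (it is hazardous, it has attribute P1): it is in category F.
By R33 (it is in state J): it is a base.
By R5 (it is classified as M, it meets criterion K, it is in category F): it is in state E.
By R13 (it is a base, it is a catalyst): it is tagged Z.
By R27 (it is in state E, it has attribute P1): it is stored cold.
By R35 (it is stored cold, it is a catalyst): it meets criterion B1.
By R4 (it meets criterion B1): it is labeled.
By R12 (it is tagged Z, it has attribute P1): it is classified as C.
By R29 (it is classified as C, it meets criterion S, it meets criterion K): it is light-sensitive.
By R30 (it is light-sensitive, it meets criterion K): it is in category A1.
By R32 (it is labeled, it meets criterion K): it is corrosive.
By R20 (it is in category A1, it has attribute L1, it is disposed as waste stream B): it is inert.
By R24 (it is corrosive, it is neutralized first): it is an oxidizer.
By R19 (it is an oxidizer, it is inert): it is a strong acid.

Yes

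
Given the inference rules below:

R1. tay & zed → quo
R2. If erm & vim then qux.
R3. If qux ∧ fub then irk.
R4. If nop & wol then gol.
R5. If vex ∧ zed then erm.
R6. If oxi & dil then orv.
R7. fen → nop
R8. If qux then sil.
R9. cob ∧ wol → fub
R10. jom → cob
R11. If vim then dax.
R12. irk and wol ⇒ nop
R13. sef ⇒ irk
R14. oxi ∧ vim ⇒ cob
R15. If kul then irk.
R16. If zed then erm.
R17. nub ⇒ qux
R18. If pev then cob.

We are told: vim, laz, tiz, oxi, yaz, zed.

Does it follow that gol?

Forward chaining from the given facts derives: dax, cob, erm, qux, sil.
The only rule concluding gol is R4, which needs nop; that is never established.

No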